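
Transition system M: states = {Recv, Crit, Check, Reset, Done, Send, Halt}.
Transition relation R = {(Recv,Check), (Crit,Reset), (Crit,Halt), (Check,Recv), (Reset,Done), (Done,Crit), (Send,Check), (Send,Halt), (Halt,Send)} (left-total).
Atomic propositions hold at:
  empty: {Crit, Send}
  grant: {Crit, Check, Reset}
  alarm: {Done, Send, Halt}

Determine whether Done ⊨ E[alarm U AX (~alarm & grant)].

Sat(~alarm) = {Recv, Crit, Check, Reset}
Sat(~alarm & grant) = {Crit, Check, Reset}
Sat(AX (~alarm & grant)) = {s : every successor in {Crit, Check, Reset}} = {Recv, Done}
E[alarm U AX (~alarm & grant)]: least fixpoint, start Z0 = Sat(AX (~alarm & grant)) = {Recv, Done}, add states in Sat(alarm) with some successor in Z. Already a fixed point.
Sat(E[alarm U AX (~alarm & grant)]) = {Recv, Done}
Done ∈ Sat(E[alarm U AX (~alarm & grant)]) = {Recv, Done}, so the formula holds at Done.

Yes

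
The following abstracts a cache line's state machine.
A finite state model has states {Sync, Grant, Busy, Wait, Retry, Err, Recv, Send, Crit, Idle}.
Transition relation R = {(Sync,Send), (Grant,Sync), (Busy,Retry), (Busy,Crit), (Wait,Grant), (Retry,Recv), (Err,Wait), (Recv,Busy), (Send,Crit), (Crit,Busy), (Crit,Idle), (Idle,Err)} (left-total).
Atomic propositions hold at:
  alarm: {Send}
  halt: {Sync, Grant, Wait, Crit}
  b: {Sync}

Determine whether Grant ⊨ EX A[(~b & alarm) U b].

Yes

Sat(~b) = {Grant, Busy, Wait, Retry, Err, Recv, Send, Crit, Idle}
Sat(~b & alarm) = {Send}
A[(~b & alarm) U b]: least fixpoint, start Z0 = Sat(b) = {Sync}, add states in Sat(~b & alarm) with every successor in Z. Already a fixed point.
Sat(A[(~b & alarm) U b]) = {Sync}
Sat(EX A[(~b & alarm) U b]) = {s : some successor in {Sync}} = {Grant}
Grant ∈ Sat(EX A[(~b & alarm) U b]) = {Grant}, so the formula holds at Grant.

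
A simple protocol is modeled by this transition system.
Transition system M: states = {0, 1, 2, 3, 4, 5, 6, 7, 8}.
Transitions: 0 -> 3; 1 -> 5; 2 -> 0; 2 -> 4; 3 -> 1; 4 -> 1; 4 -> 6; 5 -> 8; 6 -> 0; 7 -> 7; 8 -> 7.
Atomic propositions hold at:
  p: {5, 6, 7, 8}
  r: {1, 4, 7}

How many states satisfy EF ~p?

6

Sat(~p) = {0, 1, 2, 3, 4}
EF ~p: least fixpoint, start Z0 = {0, 1, 2, 3, 4}, add states with some successor in Z. Z1 = {0, 1, 2, 3, 4, 6}; fixed.
Sat(EF ~p) = {0, 1, 2, 3, 4, 6}
|Sat(EF ~p)| = |{0, 1, 2, 3, 4, 6}| = 6.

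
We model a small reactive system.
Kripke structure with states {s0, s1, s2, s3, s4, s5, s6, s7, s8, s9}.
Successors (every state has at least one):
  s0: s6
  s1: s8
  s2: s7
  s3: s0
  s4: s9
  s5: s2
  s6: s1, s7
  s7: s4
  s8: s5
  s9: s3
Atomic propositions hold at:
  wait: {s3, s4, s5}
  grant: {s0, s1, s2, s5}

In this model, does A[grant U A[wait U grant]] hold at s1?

Yes

A[wait U grant]: least fixpoint, start Z0 = Sat(grant) = {s0, s1, s2, s5}, add states in Sat(wait) with every successor in Z. Z1 = {s0, s1, s2, s3, s5}; fixed.
Sat(A[wait U grant]) = {s0, s1, s2, s3, s5}
A[grant U A[wait U grant]]: least fixpoint, start Z0 = Sat(A[wait U grant]) = {s0, s1, s2, s3, s5}, add states in Sat(grant) with every successor in Z. Already a fixed point.
Sat(A[grant U A[wait U grant]]) = {s0, s1, s2, s3, s5}
s1 ∈ Sat(A[grant U A[wait U grant]]) = {s0, s1, s2, s3, s5}, so the formula holds at s1.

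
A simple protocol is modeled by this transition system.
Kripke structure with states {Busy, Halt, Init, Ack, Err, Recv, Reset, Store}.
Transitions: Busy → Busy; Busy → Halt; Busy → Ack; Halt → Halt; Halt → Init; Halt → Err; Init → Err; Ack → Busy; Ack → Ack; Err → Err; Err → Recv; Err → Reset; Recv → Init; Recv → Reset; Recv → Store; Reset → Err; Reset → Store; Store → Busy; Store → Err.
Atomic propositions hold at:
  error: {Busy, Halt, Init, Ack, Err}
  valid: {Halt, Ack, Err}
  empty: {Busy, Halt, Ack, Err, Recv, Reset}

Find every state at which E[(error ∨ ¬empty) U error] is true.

Sat(¬empty) = {Init, Store}
Sat(error ∨ ¬empty) = {Busy, Halt, Init, Ack, Err, Store}
E[(error ∨ ¬empty) U error]: least fixpoint, start Z0 = Sat(error) = {Busy, Halt, Init, Ack, Err}, add states in Sat(error ∨ ¬empty) with some successor in Z. Z1 = {Busy, Halt, Init, Ack, Err, Store}; fixed.
Sat(E[(error ∨ ¬empty) U error]) = {Busy, Halt, Init, Ack, Err, Store}

{Busy, Halt, Init, Ack, Err, Store}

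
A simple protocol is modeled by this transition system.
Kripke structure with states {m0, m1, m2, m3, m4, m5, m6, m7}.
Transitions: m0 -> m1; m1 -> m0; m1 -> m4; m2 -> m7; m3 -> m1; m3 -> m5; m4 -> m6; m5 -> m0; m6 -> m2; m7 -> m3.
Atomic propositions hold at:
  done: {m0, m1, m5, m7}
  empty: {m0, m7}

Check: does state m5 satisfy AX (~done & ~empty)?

No

Sat(~done) = {m2, m3, m4, m6}
Sat(~empty) = {m1, m2, m3, m4, m5, m6}
Sat(~done & ~empty) = {m2, m3, m4, m6}
Sat(AX (~done & ~empty)) = {s : every successor in {m2, m3, m4, m6}} = {m4, m6, m7}
m5 ∉ Sat(AX (~done & ~empty)) = {m4, m6, m7}, so the formula does not hold at m5.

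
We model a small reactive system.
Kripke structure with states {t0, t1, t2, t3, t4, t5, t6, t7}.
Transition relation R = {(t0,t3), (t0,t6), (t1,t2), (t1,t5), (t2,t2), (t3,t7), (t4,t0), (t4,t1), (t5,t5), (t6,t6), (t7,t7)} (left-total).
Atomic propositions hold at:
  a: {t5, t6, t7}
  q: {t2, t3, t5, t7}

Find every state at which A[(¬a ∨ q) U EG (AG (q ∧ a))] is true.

Sat(¬a) = {t0, t1, t2, t3, t4}
Sat(¬a ∨ q) = {t0, t1, t2, t3, t4, t5, t7}
Sat(q ∧ a) = {t5, t7}
AG (q ∧ a): greatest fixpoint, start Z0 = {t5, t7}, keep only states in Sat with every successor in Z. Already a fixed point.
Sat(AG (q ∧ a)) = {t5, t7}
EG (AG (q ∧ a)): greatest fixpoint, start Z0 = {t5, t7}, keep only states in Sat with some successor in Z. Already a fixed point.
Sat(EG (AG (q ∧ a))) = {t5, t7}
A[(¬a ∨ q) U EG (AG (q ∧ a))]: least fixpoint, start Z0 = Sat(EG (AG (q ∧ a))) = {t5, t7}, add states in Sat(¬a ∨ q) with every successor in Z. Z1 = {t3, t5, t7}; fixed.
Sat(A[(¬a ∨ q) U EG (AG (q ∧ a))]) = {t3, t5, t7}

{t3, t5, t7}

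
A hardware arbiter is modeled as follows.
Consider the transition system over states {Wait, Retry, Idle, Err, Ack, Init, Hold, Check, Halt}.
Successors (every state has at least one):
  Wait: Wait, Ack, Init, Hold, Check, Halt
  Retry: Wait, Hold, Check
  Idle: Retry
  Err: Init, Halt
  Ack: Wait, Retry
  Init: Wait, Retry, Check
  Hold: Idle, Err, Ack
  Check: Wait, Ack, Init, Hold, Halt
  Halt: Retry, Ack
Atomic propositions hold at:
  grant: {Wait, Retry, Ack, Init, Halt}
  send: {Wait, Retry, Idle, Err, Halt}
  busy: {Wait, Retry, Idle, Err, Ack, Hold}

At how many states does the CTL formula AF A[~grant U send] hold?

Sat(~grant) = {Idle, Err, Hold, Check}
A[~grant U send]: least fixpoint, start Z0 = Sat(send) = {Wait, Retry, Idle, Err, Halt}, add states in Sat(~grant) with every successor in Z. Already a fixed point.
Sat(A[~grant U send]) = {Wait, Retry, Idle, Err, Halt}
AF A[~grant U send]: least fixpoint, start Z0 = {Wait, Retry, Idle, Err, Halt}, add states with every successor in Z. Z1 = {Wait, Retry, Idle, Err, Ack, Halt}; Z2 = {Wait, Retry, Idle, Err, Ack, Hold, Halt}; fixed.
Sat(AF A[~grant U send]) = {Wait, Retry, Idle, Err, Ack, Hold, Halt}
|Sat(AF A[~grant U send])| = |{Wait, Retry, Idle, Err, Ack, Hold, Halt}| = 7.

7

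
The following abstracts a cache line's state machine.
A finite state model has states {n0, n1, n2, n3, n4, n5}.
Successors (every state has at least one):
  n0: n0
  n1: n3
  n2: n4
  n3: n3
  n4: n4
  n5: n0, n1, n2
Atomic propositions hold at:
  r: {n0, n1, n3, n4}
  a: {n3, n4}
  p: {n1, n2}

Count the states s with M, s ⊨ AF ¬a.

4

Sat(¬a) = {n0, n1, n2, n5}
AF ¬a: least fixpoint, start Z0 = {n0, n1, n2, n5}, add states with every successor in Z. Already a fixed point.
Sat(AF ¬a) = {n0, n1, n2, n5}
|Sat(AF ¬a)| = |{n0, n1, n2, n5}| = 4.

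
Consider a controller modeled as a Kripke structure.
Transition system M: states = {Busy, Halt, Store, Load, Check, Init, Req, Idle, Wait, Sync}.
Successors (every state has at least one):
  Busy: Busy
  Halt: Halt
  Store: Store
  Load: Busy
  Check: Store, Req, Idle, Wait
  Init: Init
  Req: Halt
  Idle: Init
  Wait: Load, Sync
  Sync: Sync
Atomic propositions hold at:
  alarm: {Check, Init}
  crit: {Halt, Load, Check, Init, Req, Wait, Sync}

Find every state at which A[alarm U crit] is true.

A[alarm U crit]: least fixpoint, start Z0 = Sat(crit) = {Halt, Load, Check, Init, Req, Wait, Sync}, add states in Sat(alarm) with every successor in Z. Already a fixed point.
Sat(A[alarm U crit]) = {Halt, Load, Check, Init, Req, Wait, Sync}

{Halt, Load, Check, Init, Req, Wait, Sync}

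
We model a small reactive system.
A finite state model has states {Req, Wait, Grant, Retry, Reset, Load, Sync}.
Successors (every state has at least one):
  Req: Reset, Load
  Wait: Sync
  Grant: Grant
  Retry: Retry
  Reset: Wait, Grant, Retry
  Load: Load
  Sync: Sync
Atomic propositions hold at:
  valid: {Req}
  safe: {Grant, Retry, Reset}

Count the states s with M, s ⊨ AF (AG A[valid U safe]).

2

A[valid U safe]: least fixpoint, start Z0 = Sat(safe) = {Grant, Retry, Reset}, add states in Sat(valid) with every successor in Z. Already a fixed point.
Sat(A[valid U safe]) = {Grant, Retry, Reset}
AG A[valid U safe]: greatest fixpoint, start Z0 = {Grant, Retry, Reset}, keep only states in Sat with every successor in Z. Z1 = {Grant, Retry}; fixed.
Sat(AG A[valid U safe]) = {Grant, Retry}
AF (AG A[valid U safe]): least fixpoint, start Z0 = {Grant, Retry}, add states with every successor in Z. Already a fixed point.
Sat(AF (AG A[valid U safe])) = {Grant, Retry}
|Sat(AF (AG A[valid U safe]))| = |{Grant, Retry}| = 2.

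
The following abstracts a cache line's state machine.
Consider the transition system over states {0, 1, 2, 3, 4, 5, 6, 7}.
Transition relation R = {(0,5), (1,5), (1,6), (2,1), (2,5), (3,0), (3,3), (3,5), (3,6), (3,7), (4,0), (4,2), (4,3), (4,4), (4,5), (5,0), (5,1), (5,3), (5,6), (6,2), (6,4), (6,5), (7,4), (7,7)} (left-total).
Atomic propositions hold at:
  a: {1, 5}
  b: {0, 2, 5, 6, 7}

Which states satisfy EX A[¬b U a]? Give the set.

Sat(¬b) = {1, 3, 4}
A[¬b U a]: least fixpoint, start Z0 = Sat(a) = {1, 5}, add states in Sat(¬b) with every successor in Z. Already a fixed point.
Sat(A[¬b U a]) = {1, 5}
Sat(EX A[¬b U a]) = {s : some successor in {1, 5}} = {0, 1, 2, 3, 4, 5, 6}

{0, 1, 2, 3, 4, 5, 6}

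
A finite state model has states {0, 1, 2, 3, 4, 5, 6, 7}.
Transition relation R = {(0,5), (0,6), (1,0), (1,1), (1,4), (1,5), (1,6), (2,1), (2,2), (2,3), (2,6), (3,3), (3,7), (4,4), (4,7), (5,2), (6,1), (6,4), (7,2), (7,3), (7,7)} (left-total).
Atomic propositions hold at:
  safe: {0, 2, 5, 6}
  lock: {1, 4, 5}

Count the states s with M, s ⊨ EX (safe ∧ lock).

Sat(safe ∧ lock) = {5}
Sat(EX (safe ∧ lock)) = {s : some successor in {5}} = {0, 1}
|Sat(EX (safe ∧ lock))| = |{0, 1}| = 2.

2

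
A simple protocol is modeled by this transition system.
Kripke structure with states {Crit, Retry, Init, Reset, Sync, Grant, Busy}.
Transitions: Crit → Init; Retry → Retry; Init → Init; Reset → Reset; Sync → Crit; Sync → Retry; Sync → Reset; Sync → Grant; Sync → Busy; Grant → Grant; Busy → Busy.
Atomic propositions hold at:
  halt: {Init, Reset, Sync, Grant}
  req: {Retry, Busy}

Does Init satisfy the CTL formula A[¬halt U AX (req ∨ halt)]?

Yes

Sat(¬halt) = {Crit, Retry, Busy}
Sat(req ∨ halt) = {Retry, Init, Reset, Sync, Grant, Busy}
Sat(AX (req ∨ halt)) = {s : every successor in {Retry, Init, Reset, Sync, Grant, Busy}} = {Crit, Retry, Init, Reset, Grant, Busy}
A[¬halt U AX (req ∨ halt)]: least fixpoint, start Z0 = Sat(AX (req ∨ halt)) = {Crit, Retry, Init, Reset, Grant, Busy}, add states in Sat(¬halt) with every successor in Z. Already a fixed point.
Sat(A[¬halt U AX (req ∨ halt)]) = {Crit, Retry, Init, Reset, Grant, Busy}
Init ∈ Sat(A[¬halt U AX (req ∨ halt)]) = {Crit, Retry, Init, Reset, Grant, Busy}, so the formula holds at Init.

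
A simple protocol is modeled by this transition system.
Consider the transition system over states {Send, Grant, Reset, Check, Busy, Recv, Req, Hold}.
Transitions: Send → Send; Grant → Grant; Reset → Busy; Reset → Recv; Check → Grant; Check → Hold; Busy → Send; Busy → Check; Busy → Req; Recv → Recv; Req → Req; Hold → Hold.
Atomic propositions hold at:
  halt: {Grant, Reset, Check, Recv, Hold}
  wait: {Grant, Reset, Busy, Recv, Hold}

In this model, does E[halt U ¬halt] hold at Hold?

Sat(¬halt) = {Send, Busy, Req}
E[halt U ¬halt]: least fixpoint, start Z0 = Sat(¬halt) = {Send, Busy, Req}, add states in Sat(halt) with some successor in Z. Z1 = {Send, Reset, Busy, Req}; fixed.
Sat(E[halt U ¬halt]) = {Send, Reset, Busy, Req}
Hold ∉ Sat(E[halt U ¬halt]) = {Send, Reset, Busy, Req}, so the formula does not hold at Hold.

No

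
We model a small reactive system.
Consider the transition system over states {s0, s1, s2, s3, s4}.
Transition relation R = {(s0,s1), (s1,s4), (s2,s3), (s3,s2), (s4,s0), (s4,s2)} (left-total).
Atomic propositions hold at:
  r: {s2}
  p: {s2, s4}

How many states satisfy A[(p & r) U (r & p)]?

Sat(p & r) = {s2}
Sat(r & p) = {s2}
A[(p & r) U (r & p)]: least fixpoint, start Z0 = Sat((r & p)) = {s2}, add states in Sat(p & r) with every successor in Z. Already a fixed point.
Sat(A[(p & r) U (r & p)]) = {s2}
|Sat(A[(p & r) U (r & p)])| = |{s2}| = 1.

1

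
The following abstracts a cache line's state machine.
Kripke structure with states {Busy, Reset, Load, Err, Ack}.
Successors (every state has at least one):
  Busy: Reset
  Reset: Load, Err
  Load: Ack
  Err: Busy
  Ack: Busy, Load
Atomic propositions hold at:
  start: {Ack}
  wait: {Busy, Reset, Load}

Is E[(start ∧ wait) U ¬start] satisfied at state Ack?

Sat(start ∧ wait) = ∅
Sat(¬start) = {Busy, Reset, Load, Err}
E[(start ∧ wait) U ¬start]: least fixpoint, start Z0 = Sat(¬start) = {Busy, Reset, Load, Err}, add states in Sat(start ∧ wait) with some successor in Z. Already a fixed point.
Sat(E[(start ∧ wait) U ¬start]) = {Busy, Reset, Load, Err}
Ack ∉ Sat(E[(start ∧ wait) U ¬start]) = {Busy, Reset, Load, Err}, so the formula does not hold at Ack.

No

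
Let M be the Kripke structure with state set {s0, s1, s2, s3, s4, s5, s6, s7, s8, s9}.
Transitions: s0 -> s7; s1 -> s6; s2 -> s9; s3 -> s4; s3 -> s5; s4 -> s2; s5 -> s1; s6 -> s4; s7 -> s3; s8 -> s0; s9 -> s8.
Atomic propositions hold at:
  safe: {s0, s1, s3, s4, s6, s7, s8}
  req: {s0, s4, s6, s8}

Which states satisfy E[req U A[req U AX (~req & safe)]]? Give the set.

Sat(~req) = {s1, s2, s3, s5, s7, s9}
Sat(~req & safe) = {s1, s3, s7}
Sat(AX (~req & safe)) = {s : every successor in {s1, s3, s7}} = {s0, s5, s7}
A[req U AX (~req & safe)]: least fixpoint, start Z0 = Sat(AX (~req & safe)) = {s0, s5, s7}, add states in Sat(req) with every successor in Z. Z1 = {s0, s5, s7, s8}; fixed.
Sat(A[req U AX (~req & safe)]) = {s0, s5, s7, s8}
E[req U A[req U AX (~req & safe)]]: least fixpoint, start Z0 = Sat(A[req U AX (~req & safe)]) = {s0, s5, s7, s8}, add states in Sat(req) with some successor in Z. Already a fixed point.
Sat(E[req U A[req U AX (~req & safe)]]) = {s0, s5, s7, s8}

{s0, s5, s7, s8}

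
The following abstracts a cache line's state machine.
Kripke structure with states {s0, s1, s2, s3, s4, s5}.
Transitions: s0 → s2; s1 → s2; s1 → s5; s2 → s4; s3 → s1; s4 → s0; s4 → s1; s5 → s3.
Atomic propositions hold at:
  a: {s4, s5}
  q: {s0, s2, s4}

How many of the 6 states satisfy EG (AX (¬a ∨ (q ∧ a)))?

3

Sat(¬a) = {s0, s1, s2, s3}
Sat(q ∧ a) = {s4}
Sat(¬a ∨ (q ∧ a)) = {s0, s1, s2, s3, s4}
Sat(AX (¬a ∨ (q ∧ a))) = {s : every successor in {s0, s1, s2, s3, s4}} = {s0, s2, s3, s4, s5}
EG (AX (¬a ∨ (q ∧ a))): greatest fixpoint, start Z0 = {s0, s2, s3, s4, s5}, keep only states in Sat with some successor in Z. Z1 = {s0, s2, s4, s5}; Z2 = {s0, s2, s4}; fixed.
Sat(EG (AX (¬a ∨ (q ∧ a)))) = {s0, s2, s4}
|Sat(EG (AX (¬a ∨ (q ∧ a))))| = |{s0, s2, s4}| = 3.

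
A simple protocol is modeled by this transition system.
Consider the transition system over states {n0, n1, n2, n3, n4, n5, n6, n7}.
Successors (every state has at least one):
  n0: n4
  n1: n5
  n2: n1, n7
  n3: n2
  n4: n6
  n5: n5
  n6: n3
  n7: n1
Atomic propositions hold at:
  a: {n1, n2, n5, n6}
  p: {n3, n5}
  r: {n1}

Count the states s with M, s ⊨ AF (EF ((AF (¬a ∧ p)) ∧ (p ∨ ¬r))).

4

Sat(¬a) = {n0, n3, n4, n7}
Sat(¬a ∧ p) = {n3}
AF (¬a ∧ p): least fixpoint, start Z0 = {n3}, add states with every successor in Z. Z1 = {n3, n6}; Z2 = {n3, n4, n6}; Z3 = {n0, n3, n4, n6}; fixed.
Sat(AF (¬a ∧ p)) = {n0, n3, n4, n6}
Sat(¬r) = {n0, n2, n3, n4, n5, n6, n7}
Sat(p ∨ ¬r) = {n0, n2, n3, n4, n5, n6, n7}
Sat((AF (¬a ∧ p)) ∧ (p ∨ ¬r)) = {n0, n3, n4, n6}
EF ((AF (¬a ∧ p)) ∧ (p ∨ ¬r)): least fixpoint, start Z0 = {n0, n3, n4, n6}, add states with some successor in Z. Already a fixed point.
Sat(EF ((AF (¬a ∧ p)) ∧ (p ∨ ¬r))) = {n0, n3, n4, n6}
AF (EF ((AF (¬a ∧ p)) ∧ (p ∨ ¬r))): least fixpoint, start Z0 = {n0, n3, n4, n6}, add states with every successor in Z. Already a fixed point.
Sat(AF (EF ((AF (¬a ∧ p)) ∧ (p ∨ ¬r)))) = {n0, n3, n4, n6}
|Sat(AF (EF ((AF (¬a ∧ p)) ∧ (p ∨ ¬r))))| = |{n0, n3, n4, n6}| = 4.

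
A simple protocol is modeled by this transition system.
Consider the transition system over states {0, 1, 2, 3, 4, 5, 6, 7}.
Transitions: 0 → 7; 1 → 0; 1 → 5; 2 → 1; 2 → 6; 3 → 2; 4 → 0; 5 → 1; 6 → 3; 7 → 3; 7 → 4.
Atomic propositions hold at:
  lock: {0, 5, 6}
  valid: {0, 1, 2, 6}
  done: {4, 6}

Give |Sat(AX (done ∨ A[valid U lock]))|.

A[valid U lock]: least fixpoint, start Z0 = Sat(lock) = {0, 5, 6}, add states in Sat(valid) with every successor in Z. Z1 = {0, 1, 5, 6}; Z2 = {0, 1, 2, 5, 6}; fixed.
Sat(A[valid U lock]) = {0, 1, 2, 5, 6}
Sat(done ∨ A[valid U lock]) = {0, 1, 2, 4, 5, 6}
Sat(AX (done ∨ A[valid U lock])) = {s : every successor in {0, 1, 2, 4, 5, 6}} = {1, 2, 3, 4, 5}
|Sat(AX (done ∨ A[valid U lock]))| = |{1, 2, 3, 4, 5}| = 5.

5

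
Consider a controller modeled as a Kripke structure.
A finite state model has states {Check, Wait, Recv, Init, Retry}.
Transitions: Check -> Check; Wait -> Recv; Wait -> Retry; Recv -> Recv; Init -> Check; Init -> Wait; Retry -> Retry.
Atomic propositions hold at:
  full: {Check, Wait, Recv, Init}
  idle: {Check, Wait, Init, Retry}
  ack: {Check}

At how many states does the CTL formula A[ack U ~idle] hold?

1

Sat(~idle) = {Recv}
A[ack U ~idle]: least fixpoint, start Z0 = Sat(~idle) = {Recv}, add states in Sat(ack) with every successor in Z. Already a fixed point.
Sat(A[ack U ~idle]) = {Recv}
|Sat(A[ack U ~idle])| = |{Recv}| = 1.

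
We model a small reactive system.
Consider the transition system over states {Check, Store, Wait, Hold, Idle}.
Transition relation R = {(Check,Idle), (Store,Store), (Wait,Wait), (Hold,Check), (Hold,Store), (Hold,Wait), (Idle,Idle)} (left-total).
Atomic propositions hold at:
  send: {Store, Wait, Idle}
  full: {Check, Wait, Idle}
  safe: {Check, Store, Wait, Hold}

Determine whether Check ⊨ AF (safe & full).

Yes

Sat(safe & full) = {Check, Wait}
AF (safe & full): least fixpoint, start Z0 = {Check, Wait}, add states with every successor in Z. Already a fixed point.
Sat(AF (safe & full)) = {Check, Wait}
Check ∈ Sat(AF (safe & full)) = {Check, Wait}, so the formula holds at Check.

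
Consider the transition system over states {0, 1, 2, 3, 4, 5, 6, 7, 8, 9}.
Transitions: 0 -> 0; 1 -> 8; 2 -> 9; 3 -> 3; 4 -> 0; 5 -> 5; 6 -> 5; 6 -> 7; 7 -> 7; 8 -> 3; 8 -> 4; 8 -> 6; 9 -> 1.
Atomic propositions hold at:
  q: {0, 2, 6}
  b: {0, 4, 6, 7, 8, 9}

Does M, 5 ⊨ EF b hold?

No

EF b: least fixpoint, start Z0 = {0, 4, 6, 7, 8, 9}, add states with some successor in Z. Z1 = {0, 1, 2, 4, 6, 7, 8, 9}; fixed.
Sat(EF b) = {0, 1, 2, 4, 6, 7, 8, 9}
5 ∉ Sat(EF b) = {0, 1, 2, 4, 6, 7, 8, 9}, so the formula does not hold at 5.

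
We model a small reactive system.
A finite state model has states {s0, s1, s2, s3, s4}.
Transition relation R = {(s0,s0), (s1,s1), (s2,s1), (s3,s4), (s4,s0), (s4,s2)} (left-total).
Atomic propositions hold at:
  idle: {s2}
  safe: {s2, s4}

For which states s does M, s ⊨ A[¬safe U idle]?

{s2}

Sat(¬safe) = {s0, s1, s3}
A[¬safe U idle]: least fixpoint, start Z0 = Sat(idle) = {s2}, add states in Sat(¬safe) with every successor in Z. Already a fixed point.
Sat(A[¬safe U idle]) = {s2}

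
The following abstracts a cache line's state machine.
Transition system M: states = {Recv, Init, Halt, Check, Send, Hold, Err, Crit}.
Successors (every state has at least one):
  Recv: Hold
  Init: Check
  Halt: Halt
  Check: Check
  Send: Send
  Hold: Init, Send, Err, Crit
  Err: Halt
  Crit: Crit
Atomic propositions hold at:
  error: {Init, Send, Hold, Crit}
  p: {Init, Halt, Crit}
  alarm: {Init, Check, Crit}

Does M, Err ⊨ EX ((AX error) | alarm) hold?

Sat(AX error) = {s : every successor in {Init, Send, Hold, Crit}} = {Recv, Send, Crit}
Sat((AX error) | alarm) = {Recv, Init, Check, Send, Crit}
Sat(EX ((AX error) | alarm)) = {s : some successor in {Recv, Init, Check, Send, Crit}} = {Init, Check, Send, Hold, Crit}
Err ∉ Sat(EX ((AX error) | alarm)) = {Init, Check, Send, Hold, Crit}, so the formula does not hold at Err.

No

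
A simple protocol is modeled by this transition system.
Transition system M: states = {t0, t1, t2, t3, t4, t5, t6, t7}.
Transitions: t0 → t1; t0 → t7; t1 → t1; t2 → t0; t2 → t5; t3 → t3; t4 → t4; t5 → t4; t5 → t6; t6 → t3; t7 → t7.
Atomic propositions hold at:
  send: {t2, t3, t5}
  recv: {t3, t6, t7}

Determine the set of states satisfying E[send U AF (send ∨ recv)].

{t2, t3, t5, t6, t7}

Sat(send ∨ recv) = {t2, t3, t5, t6, t7}
AF (send ∨ recv): least fixpoint, start Z0 = {t2, t3, t5, t6, t7}, add states with every successor in Z. Already a fixed point.
Sat(AF (send ∨ recv)) = {t2, t3, t5, t6, t7}
E[send U AF (send ∨ recv)]: least fixpoint, start Z0 = Sat(AF (send ∨ recv)) = {t2, t3, t5, t6, t7}, add states in Sat(send) with some successor in Z. Already a fixed point.
Sat(E[send U AF (send ∨ recv)]) = {t2, t3, t5, t6, t7}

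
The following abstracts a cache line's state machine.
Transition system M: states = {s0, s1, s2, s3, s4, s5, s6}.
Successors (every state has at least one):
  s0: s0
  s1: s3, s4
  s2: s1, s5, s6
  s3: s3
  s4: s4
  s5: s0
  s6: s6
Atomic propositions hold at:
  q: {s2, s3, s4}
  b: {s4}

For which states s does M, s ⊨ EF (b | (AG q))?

AG q: greatest fixpoint, start Z0 = {s2, s3, s4}, keep only states in Sat with every successor in Z. Z1 = {s3, s4}; fixed.
Sat(AG q) = {s3, s4}
Sat(b | (AG q)) = {s3, s4}
EF (b | (AG q)): least fixpoint, start Z0 = {s3, s4}, add states with some successor in Z. Z1 = {s1, s3, s4}; Z2 = {s1, s2, s3, s4}; fixed.
Sat(EF (b | (AG q))) = {s1, s2, s3, s4}

{s1, s2, s3, s4}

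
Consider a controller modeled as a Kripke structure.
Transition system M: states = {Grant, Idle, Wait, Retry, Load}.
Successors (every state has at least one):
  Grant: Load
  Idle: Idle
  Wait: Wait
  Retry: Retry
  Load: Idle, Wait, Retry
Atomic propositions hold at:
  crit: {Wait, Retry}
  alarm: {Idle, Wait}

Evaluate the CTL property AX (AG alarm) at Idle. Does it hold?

AG alarm: greatest fixpoint, start Z0 = {Idle, Wait}, keep only states in Sat with every successor in Z. Already a fixed point.
Sat(AG alarm) = {Idle, Wait}
Sat(AX (AG alarm)) = {s : every successor in {Idle, Wait}} = {Idle, Wait}
Idle ∈ Sat(AX (AG alarm)) = {Idle, Wait}, so the formula holds at Idle.

Yes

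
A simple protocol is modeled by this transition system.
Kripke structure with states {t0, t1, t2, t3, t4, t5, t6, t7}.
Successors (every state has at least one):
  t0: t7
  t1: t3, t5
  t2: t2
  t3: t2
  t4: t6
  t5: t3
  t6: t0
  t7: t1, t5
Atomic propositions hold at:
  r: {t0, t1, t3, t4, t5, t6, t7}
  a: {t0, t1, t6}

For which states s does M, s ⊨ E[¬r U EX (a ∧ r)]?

Sat(¬r) = {t2}
Sat(a ∧ r) = {t0, t1, t6}
Sat(EX (a ∧ r)) = {s : some successor in {t0, t1, t6}} = {t4, t6, t7}
E[¬r U EX (a ∧ r)]: least fixpoint, start Z0 = Sat(EX (a ∧ r)) = {t4, t6, t7}, add states in Sat(¬r) with some successor in Z. Already a fixed point.
Sat(E[¬r U EX (a ∧ r)]) = {t4, t6, t7}

{t4, t6, t7}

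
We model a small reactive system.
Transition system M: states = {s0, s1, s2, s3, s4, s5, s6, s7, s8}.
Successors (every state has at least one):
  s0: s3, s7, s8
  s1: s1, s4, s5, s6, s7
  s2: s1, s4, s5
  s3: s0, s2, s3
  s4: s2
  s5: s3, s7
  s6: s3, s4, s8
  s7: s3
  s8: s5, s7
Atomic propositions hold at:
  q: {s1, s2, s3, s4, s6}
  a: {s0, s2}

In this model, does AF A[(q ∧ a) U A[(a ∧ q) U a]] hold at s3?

No

Sat(q ∧ a) = {s2}
Sat(a ∧ q) = {s2}
A[(a ∧ q) U a]: least fixpoint, start Z0 = Sat(a) = {s0, s2}, add states in Sat(a ∧ q) with every successor in Z. Already a fixed point.
Sat(A[(a ∧ q) U a]) = {s0, s2}
A[(q ∧ a) U A[(a ∧ q) U a]]: least fixpoint, start Z0 = Sat(A[(a ∧ q) U a]) = {s0, s2}, add states in Sat(q ∧ a) with every successor in Z. Already a fixed point.
Sat(A[(q ∧ a) U A[(a ∧ q) U a]]) = {s0, s2}
AF A[(q ∧ a) U A[(a ∧ q) U a]]: least fixpoint, start Z0 = {s0, s2}, add states with every successor in Z. Z1 = {s0, s2, s4}; fixed.
Sat(AF A[(q ∧ a) U A[(a ∧ q) U a]]) = {s0, s2, s4}
s3 ∉ Sat(AF A[(q ∧ a) U A[(a ∧ q) U a]]) = {s0, s2, s4}, so the formula does not hold at s3.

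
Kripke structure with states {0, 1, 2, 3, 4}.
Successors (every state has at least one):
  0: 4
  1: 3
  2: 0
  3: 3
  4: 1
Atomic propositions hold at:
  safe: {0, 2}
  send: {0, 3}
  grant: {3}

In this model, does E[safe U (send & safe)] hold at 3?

Sat(send & safe) = {0}
E[safe U (send & safe)]: least fixpoint, start Z0 = Sat((send & safe)) = {0}, add states in Sat(safe) with some successor in Z. Z1 = {0, 2}; fixed.
Sat(E[safe U (send & safe)]) = {0, 2}
3 ∉ Sat(E[safe U (send & safe)]) = {0, 2}, so the formula does not hold at 3.

No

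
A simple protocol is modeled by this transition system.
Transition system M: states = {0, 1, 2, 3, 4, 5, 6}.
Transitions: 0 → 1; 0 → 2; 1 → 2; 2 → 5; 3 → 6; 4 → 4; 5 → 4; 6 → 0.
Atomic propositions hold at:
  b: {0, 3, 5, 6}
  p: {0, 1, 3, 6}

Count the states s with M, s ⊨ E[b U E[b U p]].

4

E[b U p]: least fixpoint, start Z0 = Sat(p) = {0, 1, 3, 6}, add states in Sat(b) with some successor in Z. Already a fixed point.
Sat(E[b U p]) = {0, 1, 3, 6}
E[b U E[b U p]]: least fixpoint, start Z0 = Sat(E[b U p]) = {0, 1, 3, 6}, add states in Sat(b) with some successor in Z. Already a fixed point.
Sat(E[b U E[b U p]]) = {0, 1, 3, 6}
|Sat(E[b U E[b U p]])| = |{0, 1, 3, 6}| = 4.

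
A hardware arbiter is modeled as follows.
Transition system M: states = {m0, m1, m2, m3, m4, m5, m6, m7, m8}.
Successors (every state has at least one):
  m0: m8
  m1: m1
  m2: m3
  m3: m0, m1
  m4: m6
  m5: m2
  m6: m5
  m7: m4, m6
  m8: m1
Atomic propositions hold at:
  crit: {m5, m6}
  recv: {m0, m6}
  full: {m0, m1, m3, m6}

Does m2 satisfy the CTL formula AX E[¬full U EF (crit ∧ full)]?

Sat(¬full) = {m2, m4, m5, m7, m8}
Sat(crit ∧ full) = {m6}
EF (crit ∧ full): least fixpoint, start Z0 = {m6}, add states with some successor in Z. Z1 = {m4, m6, m7}; fixed.
Sat(EF (crit ∧ full)) = {m4, m6, m7}
E[¬full U EF (crit ∧ full)]: least fixpoint, start Z0 = Sat(EF (crit ∧ full)) = {m4, m6, m7}, add states in Sat(¬full) with some successor in Z. Already a fixed point.
Sat(E[¬full U EF (crit ∧ full)]) = {m4, m6, m7}
Sat(AX E[¬full U EF (crit ∧ full)]) = {s : every successor in {m4, m6, m7}} = {m4, m7}
m2 ∉ Sat(AX E[¬full U EF (crit ∧ full)]) = {m4, m7}, so the formula does not hold at m2.

No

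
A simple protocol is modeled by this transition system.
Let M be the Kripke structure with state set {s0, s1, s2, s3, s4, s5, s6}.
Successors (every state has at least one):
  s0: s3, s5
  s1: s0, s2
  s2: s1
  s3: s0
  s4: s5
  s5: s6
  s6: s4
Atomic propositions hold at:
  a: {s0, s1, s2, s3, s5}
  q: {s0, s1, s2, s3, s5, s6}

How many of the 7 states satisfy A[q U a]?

A[q U a]: least fixpoint, start Z0 = Sat(a) = {s0, s1, s2, s3, s5}, add states in Sat(q) with every successor in Z. Already a fixed point.
Sat(A[q U a]) = {s0, s1, s2, s3, s5}
|Sat(A[q U a])| = |{s0, s1, s2, s3, s5}| = 5.

5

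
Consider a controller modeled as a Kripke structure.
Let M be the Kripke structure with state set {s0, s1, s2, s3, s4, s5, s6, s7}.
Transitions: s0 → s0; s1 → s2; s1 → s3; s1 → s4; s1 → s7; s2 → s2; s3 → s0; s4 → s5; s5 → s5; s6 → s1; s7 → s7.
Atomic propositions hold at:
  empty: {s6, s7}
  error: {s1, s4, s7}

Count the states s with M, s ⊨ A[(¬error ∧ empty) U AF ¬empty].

7

Sat(¬error) = {s0, s2, s3, s5, s6}
Sat(¬error ∧ empty) = {s6}
Sat(¬empty) = {s0, s1, s2, s3, s4, s5}
AF ¬empty: least fixpoint, start Z0 = {s0, s1, s2, s3, s4, s5}, add states with every successor in Z. Z1 = {s0, s1, s2, s3, s4, s5, s6}; fixed.
Sat(AF ¬empty) = {s0, s1, s2, s3, s4, s5, s6}
A[(¬error ∧ empty) U AF ¬empty]: least fixpoint, start Z0 = Sat(AF ¬empty) = {s0, s1, s2, s3, s4, s5, s6}, add states in Sat(¬error ∧ empty) with every successor in Z. Already a fixed point.
Sat(A[(¬error ∧ empty) U AF ¬empty]) = {s0, s1, s2, s3, s4, s5, s6}
|Sat(A[(¬error ∧ empty) U AF ¬empty])| = |{s0, s1, s2, s3, s4, s5, s6}| = 7.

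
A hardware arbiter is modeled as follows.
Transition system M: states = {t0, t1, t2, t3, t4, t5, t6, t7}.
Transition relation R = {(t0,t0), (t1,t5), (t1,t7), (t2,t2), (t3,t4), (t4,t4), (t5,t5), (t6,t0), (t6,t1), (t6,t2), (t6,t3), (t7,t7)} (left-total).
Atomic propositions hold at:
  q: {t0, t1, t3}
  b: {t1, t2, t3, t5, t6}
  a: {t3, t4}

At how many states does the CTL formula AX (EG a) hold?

EG a: greatest fixpoint, start Z0 = {t3, t4}, keep only states in Sat with some successor in Z. Already a fixed point.
Sat(EG a) = {t3, t4}
Sat(AX (EG a)) = {s : every successor in {t3, t4}} = {t3, t4}
|Sat(AX (EG a))| = |{t3, t4}| = 2.

2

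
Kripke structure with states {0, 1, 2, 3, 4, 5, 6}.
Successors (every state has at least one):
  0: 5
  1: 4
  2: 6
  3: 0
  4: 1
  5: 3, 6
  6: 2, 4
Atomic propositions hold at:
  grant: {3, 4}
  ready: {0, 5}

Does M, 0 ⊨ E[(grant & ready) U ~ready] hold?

Sat(grant & ready) = ∅
Sat(~ready) = {1, 2, 3, 4, 6}
E[(grant & ready) U ~ready]: least fixpoint, start Z0 = Sat(~ready) = {1, 2, 3, 4, 6}, add states in Sat(grant & ready) with some successor in Z. Already a fixed point.
Sat(E[(grant & ready) U ~ready]) = {1, 2, 3, 4, 6}
0 ∉ Sat(E[(grant & ready) U ~ready]) = {1, 2, 3, 4, 6}, so the formula does not hold at 0.

No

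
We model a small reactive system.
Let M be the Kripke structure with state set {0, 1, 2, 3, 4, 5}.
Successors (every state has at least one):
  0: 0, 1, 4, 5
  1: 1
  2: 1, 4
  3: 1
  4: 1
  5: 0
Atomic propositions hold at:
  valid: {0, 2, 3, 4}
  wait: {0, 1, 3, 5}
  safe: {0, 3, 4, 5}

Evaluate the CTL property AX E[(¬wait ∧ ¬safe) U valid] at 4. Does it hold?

Sat(¬wait) = {2, 4}
Sat(¬safe) = {1, 2}
Sat(¬wait ∧ ¬safe) = {2}
E[(¬wait ∧ ¬safe) U valid]: least fixpoint, start Z0 = Sat(valid) = {0, 2, 3, 4}, add states in Sat(¬wait ∧ ¬safe) with some successor in Z. Already a fixed point.
Sat(E[(¬wait ∧ ¬safe) U valid]) = {0, 2, 3, 4}
Sat(AX E[(¬wait ∧ ¬safe) U valid]) = {s : every successor in {0, 2, 3, 4}} = {5}
4 ∉ Sat(AX E[(¬wait ∧ ¬safe) U valid]) = {5}, so the formula does not hold at 4.

No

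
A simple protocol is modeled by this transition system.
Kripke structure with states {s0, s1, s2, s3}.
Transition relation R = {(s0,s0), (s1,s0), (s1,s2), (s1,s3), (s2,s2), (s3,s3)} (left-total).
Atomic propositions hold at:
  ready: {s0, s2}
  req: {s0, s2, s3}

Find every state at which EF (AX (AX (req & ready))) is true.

{s0, s1, s2}

Sat(req & ready) = {s0, s2}
Sat(AX (req & ready)) = {s : every successor in {s0, s2}} = {s0, s2}
Sat(AX (AX (req & ready))) = {s : every successor in {s0, s2}} = {s0, s2}
EF (AX (AX (req & ready))): least fixpoint, start Z0 = {s0, s2}, add states with some successor in Z. Z1 = {s0, s1, s2}; fixed.
Sat(EF (AX (AX (req & ready)))) = {s0, s1, s2}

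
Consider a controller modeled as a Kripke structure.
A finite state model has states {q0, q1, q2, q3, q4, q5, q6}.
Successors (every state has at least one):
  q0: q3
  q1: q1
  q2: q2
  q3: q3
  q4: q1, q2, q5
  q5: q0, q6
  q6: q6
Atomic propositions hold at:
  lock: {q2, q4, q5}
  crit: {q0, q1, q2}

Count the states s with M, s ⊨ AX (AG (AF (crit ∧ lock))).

Sat(crit ∧ lock) = {q2}
AF (crit ∧ lock): least fixpoint, start Z0 = {q2}, add states with every successor in Z. Already a fixed point.
Sat(AF (crit ∧ lock)) = {q2}
AG (AF (crit ∧ lock)): greatest fixpoint, start Z0 = {q2}, keep only states in Sat with every successor in Z. Already a fixed point.
Sat(AG (AF (crit ∧ lock))) = {q2}
Sat(AX (AG (AF (crit ∧ lock)))) = {s : every successor in {q2}} = {q2}
|Sat(AX (AG (AF (crit ∧ lock))))| = |{q2}| = 1.

1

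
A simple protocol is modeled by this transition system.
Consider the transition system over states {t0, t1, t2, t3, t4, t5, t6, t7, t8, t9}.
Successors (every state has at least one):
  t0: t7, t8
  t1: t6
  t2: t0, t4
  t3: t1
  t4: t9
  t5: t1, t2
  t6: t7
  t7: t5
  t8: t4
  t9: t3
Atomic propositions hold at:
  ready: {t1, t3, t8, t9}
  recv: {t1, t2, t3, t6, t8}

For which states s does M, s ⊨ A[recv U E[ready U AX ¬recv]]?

{t1, t2, t3, t4, t6, t7, t8, t9}

Sat(¬recv) = {t0, t4, t5, t7, t9}
Sat(AX ¬recv) = {s : every successor in {t0, t4, t5, t7, t9}} = {t2, t4, t6, t7, t8}
E[ready U AX ¬recv]: least fixpoint, start Z0 = Sat(AX ¬recv) = {t2, t4, t6, t7, t8}, add states in Sat(ready) with some successor in Z. Z1 = {t1, t2, t4, t6, t7, t8}; Z2 = {t1, t2, t3, t4, t6, t7, t8}; Z3 = {t1, t2, t3, t4, t6, t7, t8, t9}; fixed.
Sat(E[ready U AX ¬recv]) = {t1, t2, t3, t4, t6, t7, t8, t9}
A[recv U E[ready U AX ¬recv]]: least fixpoint, start Z0 = Sat(E[ready U AX ¬recv]) = {t1, t2, t3, t4, t6, t7, t8, t9}, add states in Sat(recv) with every successor in Z. Already a fixed point.
Sat(A[recv U E[ready U AX ¬recv]]) = {t1, t2, t3, t4, t6, t7, t8, t9}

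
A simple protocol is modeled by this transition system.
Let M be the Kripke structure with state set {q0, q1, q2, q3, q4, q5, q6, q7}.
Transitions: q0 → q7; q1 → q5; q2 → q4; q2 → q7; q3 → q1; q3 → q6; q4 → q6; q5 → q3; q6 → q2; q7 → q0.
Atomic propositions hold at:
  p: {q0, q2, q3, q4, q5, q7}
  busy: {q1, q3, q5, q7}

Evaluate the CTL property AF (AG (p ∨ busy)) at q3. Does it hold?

No

Sat(p ∨ busy) = {q0, q1, q2, q3, q4, q5, q7}
AG (p ∨ busy): greatest fixpoint, start Z0 = {q0, q1, q2, q3, q4, q5, q7}, keep only states in Sat with every successor in Z. Z1 = {q0, q1, q2, q5, q7}; Z2 = {q0, q1, q7}; Z3 = {q0, q7}; fixed.
Sat(AG (p ∨ busy)) = {q0, q7}
AF (AG (p ∨ busy)): least fixpoint, start Z0 = {q0, q7}, add states with every successor in Z. Already a fixed point.
Sat(AF (AG (p ∨ busy))) = {q0, q7}
q3 ∉ Sat(AF (AG (p ∨ busy))) = {q0, q7}, so the formula does not hold at q3.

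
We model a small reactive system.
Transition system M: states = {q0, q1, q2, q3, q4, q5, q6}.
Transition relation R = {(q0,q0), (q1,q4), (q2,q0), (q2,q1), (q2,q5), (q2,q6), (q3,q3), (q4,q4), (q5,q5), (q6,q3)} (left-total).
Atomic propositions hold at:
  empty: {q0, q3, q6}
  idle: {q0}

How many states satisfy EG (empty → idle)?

5

Sat(empty → idle) = {q0, q1, q2, q4, q5}
EG (empty → idle): greatest fixpoint, start Z0 = {q0, q1, q2, q4, q5}, keep only states in Sat with some successor in Z. Already a fixed point.
Sat(EG (empty → idle)) = {q0, q1, q2, q4, q5}
|Sat(EG (empty → idle))| = |{q0, q1, q2, q4, q5}| = 5.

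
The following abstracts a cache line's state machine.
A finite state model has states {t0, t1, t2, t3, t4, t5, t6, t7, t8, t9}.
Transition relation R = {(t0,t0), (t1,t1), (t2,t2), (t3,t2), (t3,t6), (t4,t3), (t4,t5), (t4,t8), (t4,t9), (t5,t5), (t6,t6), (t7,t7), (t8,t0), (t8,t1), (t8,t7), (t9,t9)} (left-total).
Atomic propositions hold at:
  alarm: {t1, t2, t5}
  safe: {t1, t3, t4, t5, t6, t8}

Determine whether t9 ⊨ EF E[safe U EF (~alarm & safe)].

No

Sat(~alarm) = {t0, t3, t4, t6, t7, t8, t9}
Sat(~alarm & safe) = {t3, t4, t6, t8}
EF (~alarm & safe): least fixpoint, start Z0 = {t3, t4, t6, t8}, add states with some successor in Z. Already a fixed point.
Sat(EF (~alarm & safe)) = {t3, t4, t6, t8}
E[safe U EF (~alarm & safe)]: least fixpoint, start Z0 = Sat(EF (~alarm & safe)) = {t3, t4, t6, t8}, add states in Sat(safe) with some successor in Z. Already a fixed point.
Sat(E[safe U EF (~alarm & safe)]) = {t3, t4, t6, t8}
EF E[safe U EF (~alarm & safe)]: least fixpoint, start Z0 = {t3, t4, t6, t8}, add states with some successor in Z. Already a fixed point.
Sat(EF E[safe U EF (~alarm & safe)]) = {t3, t4, t6, t8}
t9 ∉ Sat(EF E[safe U EF (~alarm & safe)]) = {t3, t4, t6, t8}, so the formula does not hold at t9.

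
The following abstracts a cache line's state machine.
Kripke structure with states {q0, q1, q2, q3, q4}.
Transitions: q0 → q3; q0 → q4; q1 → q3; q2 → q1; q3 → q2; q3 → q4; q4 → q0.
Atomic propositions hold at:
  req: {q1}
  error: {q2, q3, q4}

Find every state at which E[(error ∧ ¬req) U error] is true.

{q2, q3, q4}

Sat(¬req) = {q0, q2, q3, q4}
Sat(error ∧ ¬req) = {q2, q3, q4}
E[(error ∧ ¬req) U error]: least fixpoint, start Z0 = Sat(error) = {q2, q3, q4}, add states in Sat(error ∧ ¬req) with some successor in Z. Already a fixed point.
Sat(E[(error ∧ ¬req) U error]) = {q2, q3, q4}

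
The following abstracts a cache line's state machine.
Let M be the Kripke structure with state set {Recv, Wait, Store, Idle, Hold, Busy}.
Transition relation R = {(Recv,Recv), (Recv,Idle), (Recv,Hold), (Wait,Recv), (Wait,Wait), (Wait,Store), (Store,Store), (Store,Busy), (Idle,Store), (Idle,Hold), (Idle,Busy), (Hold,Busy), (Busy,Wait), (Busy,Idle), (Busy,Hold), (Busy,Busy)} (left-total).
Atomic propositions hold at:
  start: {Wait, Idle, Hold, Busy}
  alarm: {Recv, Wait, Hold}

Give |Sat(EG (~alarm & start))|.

Sat(~alarm) = {Store, Idle, Busy}
Sat(~alarm & start) = {Idle, Busy}
EG (~alarm & start): greatest fixpoint, start Z0 = {Idle, Busy}, keep only states in Sat with some successor in Z. Already a fixed point.
Sat(EG (~alarm & start)) = {Idle, Busy}
|Sat(EG (~alarm & start))| = |{Idle, Busy}| = 2.

2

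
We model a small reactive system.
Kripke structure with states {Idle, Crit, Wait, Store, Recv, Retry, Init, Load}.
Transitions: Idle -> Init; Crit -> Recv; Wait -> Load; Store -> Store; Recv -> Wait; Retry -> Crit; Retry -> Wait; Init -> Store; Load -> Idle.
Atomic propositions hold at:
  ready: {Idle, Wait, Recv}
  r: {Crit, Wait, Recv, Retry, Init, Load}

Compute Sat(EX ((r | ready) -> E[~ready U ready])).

Sat(r | ready) = {Idle, Crit, Wait, Recv, Retry, Init, Load}
Sat(~ready) = {Crit, Store, Retry, Init, Load}
E[~ready U ready]: least fixpoint, start Z0 = Sat(ready) = {Idle, Wait, Recv}, add states in Sat(~ready) with some successor in Z. Z1 = {Idle, Crit, Wait, Recv, Retry, Load}; fixed.
Sat(E[~ready U ready]) = {Idle, Crit, Wait, Recv, Retry, Load}
Sat((r | ready) -> E[~ready U ready]) = {Idle, Crit, Wait, Store, Recv, Retry, Load}
Sat(EX ((r | ready) -> E[~ready U ready])) = {s : some successor in {Idle, Crit, Wait, Store, Recv, Retry, Load}} = {Crit, Wait, Store, Recv, Retry, Init, Load}

{Crit, Wait, Store, Recv, Retry, Init, Load}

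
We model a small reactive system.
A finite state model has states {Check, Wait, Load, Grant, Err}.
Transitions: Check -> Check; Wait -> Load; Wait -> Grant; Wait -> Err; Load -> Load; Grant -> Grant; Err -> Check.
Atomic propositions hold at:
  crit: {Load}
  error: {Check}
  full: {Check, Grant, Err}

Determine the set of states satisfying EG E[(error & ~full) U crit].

{Load}

Sat(~full) = {Wait, Load}
Sat(error & ~full) = ∅
E[(error & ~full) U crit]: least fixpoint, start Z0 = Sat(crit) = {Load}, add states in Sat(error & ~full) with some successor in Z. Already a fixed point.
Sat(E[(error & ~full) U crit]) = {Load}
EG E[(error & ~full) U crit]: greatest fixpoint, start Z0 = {Load}, keep only states in Sat with some successor in Z. Already a fixed point.
Sat(EG E[(error & ~full) U crit]) = {Load}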